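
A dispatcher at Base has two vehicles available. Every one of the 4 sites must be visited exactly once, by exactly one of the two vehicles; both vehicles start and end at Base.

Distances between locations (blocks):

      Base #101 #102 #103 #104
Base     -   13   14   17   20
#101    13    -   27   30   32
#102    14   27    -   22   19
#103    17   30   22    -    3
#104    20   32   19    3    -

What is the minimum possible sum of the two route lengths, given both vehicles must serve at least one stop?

Try each way of splitting the stops between the two vehicles (each non-empty) and, for each split, find the best tour for each vehicle:
  {#101} + {#102, #103, #104}: 26 + 53 = 79
  {#102} + {#101, #103, #104}: 28 + 65 = 93
  {#101, #102} + {#103, #104}: 54 + 40 = 94
  {#103} + {#101, #102, #104}: 34 + 78 = 112
  {#101, #103} + {#102, #104}: 60 + 53 = 113
  {#102, #103} + {#101, #104}: 53 + 65 = 118
  … (7 splits in total)
Best: vehicle 1 Base → #101 → Base = 26; vehicle 2 Base → #102 → #104 → #103 → Base = 53; combined 79.

Minimum combined distance: 79 blocks.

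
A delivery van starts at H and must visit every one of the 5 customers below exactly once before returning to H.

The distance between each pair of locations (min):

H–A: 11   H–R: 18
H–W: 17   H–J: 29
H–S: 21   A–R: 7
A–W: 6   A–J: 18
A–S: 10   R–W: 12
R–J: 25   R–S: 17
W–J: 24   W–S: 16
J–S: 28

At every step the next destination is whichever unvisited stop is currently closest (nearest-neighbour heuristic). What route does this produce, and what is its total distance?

Nearest-neighbour total = 103 min; route H → A → W → R → S → J → H.

From H: distances to unvisited — A=11, W=17, R=18, S=21, J=29. Nearest is A (11).
From A: distances to unvisited — W=6, R=7, S=10, J=18. Nearest is W (6).
From W: distances to unvisited — R=12, S=16, J=24. Nearest is R (12).
From R: distances to unvisited — S=17, J=25. Nearest is S (17).
From S: distances to unvisited — J=28. Nearest is J (28).
Return J→H: 29.
Total = 11 + 6 + 12 + 17 + 28 + 29 = 103.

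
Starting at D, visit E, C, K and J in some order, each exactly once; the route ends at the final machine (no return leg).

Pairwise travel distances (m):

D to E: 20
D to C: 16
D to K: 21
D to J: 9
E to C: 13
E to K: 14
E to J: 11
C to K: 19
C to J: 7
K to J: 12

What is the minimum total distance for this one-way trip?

There are 4! = 24 possible orderings.
D → E → C → K → J: 20+13+19+12 = 64
D → E → C → J → K: 20+13+7+12 = 52
D → E → K → C → J: 20+14+19+7 = 60
D → E → K → J → C: 20+14+12+7 = 53
D → E → J → C → K: 20+11+7+19 = 57
D → E → J → K → C: 20+11+12+19 = 62
D → C → E → K → J: 16+13+14+12 = 55
D → C → E → J → K: 16+13+11+12 = 52
D → C → K → E → J: 16+19+14+11 = 60
D → C → K → J → E: 16+19+12+11 = 58
D → C → J → E → K: 16+7+11+14 = 48
D → C → J → K → E: 16+7+12+14 = 49
D → K → E → C → J: 21+14+13+7 = 55
D → K → E → J → C: 21+14+11+7 = 53
… (10 more)
D → J → C → E → K: 9+7+13+14 = 43  ← best
The minimum is 43.
One shortest path: D → J → C → E → K.

43 m — the minimum one-way total.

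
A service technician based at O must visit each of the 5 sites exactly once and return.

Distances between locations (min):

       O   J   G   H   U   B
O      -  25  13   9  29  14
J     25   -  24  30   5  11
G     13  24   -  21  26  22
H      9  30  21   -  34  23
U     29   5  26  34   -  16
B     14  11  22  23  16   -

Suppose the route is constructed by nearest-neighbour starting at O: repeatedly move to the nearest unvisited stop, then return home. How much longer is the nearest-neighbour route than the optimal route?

Excess over optimum: 11 min.

From O: H=9, G=13, B=14, J=25, U=29 → choose H (9).
From H: G=21, B=23, J=30, U=34 → choose G (21).
From G: B=22, J=24, U=26 → choose B (22).
From B: J=11, U=16 → choose J (11).
From J: U=5 → choose U (5).
NN route O → H → G → B → J → U → O costs 97.
Optimal: O → H → G → U → J → B → O costs 86 (by enumerating all 60 distinct tours).
Excess = 97 − 86 = 11.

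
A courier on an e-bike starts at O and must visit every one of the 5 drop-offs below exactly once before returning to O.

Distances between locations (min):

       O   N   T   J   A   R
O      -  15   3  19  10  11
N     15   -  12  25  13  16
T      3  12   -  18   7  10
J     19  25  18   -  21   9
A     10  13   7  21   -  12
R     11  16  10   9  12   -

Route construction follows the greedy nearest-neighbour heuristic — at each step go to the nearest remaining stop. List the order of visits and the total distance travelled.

From O: distances to unvisited — T=3, A=10, R=11, N=15, J=19. Nearest is T (3).
From T: distances to unvisited — A=7, R=10, N=12, J=18. Nearest is A (7).
From A: distances to unvisited — R=12, N=13, J=21. Nearest is R (12).
From R: distances to unvisited — J=9, N=16. Nearest is J (9).
From J: distances to unvisited — N=25. Nearest is N (25).
Return N→O: 15.
Total = 3 + 7 + 12 + 9 + 25 + 15 = 71.

71 min along O → T → A → R → J → N → O.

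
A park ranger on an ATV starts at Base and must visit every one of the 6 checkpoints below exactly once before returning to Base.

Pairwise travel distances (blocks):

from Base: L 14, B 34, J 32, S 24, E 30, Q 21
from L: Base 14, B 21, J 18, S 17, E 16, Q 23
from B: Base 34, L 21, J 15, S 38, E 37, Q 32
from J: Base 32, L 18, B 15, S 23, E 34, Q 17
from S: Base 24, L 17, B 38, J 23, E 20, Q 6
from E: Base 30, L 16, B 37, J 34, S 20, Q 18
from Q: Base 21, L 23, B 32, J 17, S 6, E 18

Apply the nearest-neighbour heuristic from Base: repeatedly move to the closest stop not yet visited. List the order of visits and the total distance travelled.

Total distance 126 blocks via the nearest-neighbour route Base → L → E → Q → S → J → B → Base.

At Base the remaining stops are L 14, Q 21, S 24, E 30, J 32, B 34; go to L.
At L the remaining stops are E 16, S 17, J 18, B 21, Q 23; go to E.
At E the remaining stops are Q 18, S 20, J 34, B 37; go to Q.
At Q the remaining stops are S 6, J 17, B 32; go to S.
At S the remaining stops are J 23, B 38; go to J.
At J the remaining stops are B 15; go to B.
Return B→Base: 34.
Total = 14 + 16 + 18 + 6 + 23 + 15 + 34 = 126.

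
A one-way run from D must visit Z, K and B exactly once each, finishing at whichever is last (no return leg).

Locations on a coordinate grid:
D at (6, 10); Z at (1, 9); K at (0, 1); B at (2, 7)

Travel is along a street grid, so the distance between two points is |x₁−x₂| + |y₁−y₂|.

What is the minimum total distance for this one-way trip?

There are 3! = 6 possible orderings.
D → Z → K → B: 6+9+8 = 23
D → Z → B → K: 6+3+8 = 17
D → K → Z → B: 15+9+3 = 27
D → K → B → Z: 15+8+3 = 26
D → B → Z → K: 7+3+9 = 19
D → B → K → Z: 7+8+9 = 24
The minimum is 17.
One shortest path: D → Z → B → K.

Shortest open route: 17.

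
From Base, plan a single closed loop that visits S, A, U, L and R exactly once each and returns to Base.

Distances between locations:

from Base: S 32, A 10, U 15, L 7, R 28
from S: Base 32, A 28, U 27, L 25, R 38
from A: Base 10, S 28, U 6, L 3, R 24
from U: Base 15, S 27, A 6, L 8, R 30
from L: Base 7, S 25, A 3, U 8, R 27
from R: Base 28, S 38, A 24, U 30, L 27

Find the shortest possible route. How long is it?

There are 60 distinct closed tours to check (reversals are equivalent).
Base-S-A-U-L-R-Base: 32+28+6+8+27+28 = 129
Base-S-A-U-R-L-Base: 32+28+6+30+27+7 = 130
Base-S-A-L-U-R-Base: 32+28+3+8+30+28 = 129
Base-S-A-L-R-U-Base: 32+28+3+27+30+15 = 135
Base-S-A-R-U-L-Base: 32+28+24+30+8+7 = 129
Base-S-A-R-L-U-Base: 32+28+24+27+8+15 = 134
Base-S-U-A-L-R-Base: 32+27+6+3+27+28 = 123
Base-S-U-A-R-L-Base: 32+27+6+24+27+7 = 123
Base-S-U-L-A-R-Base: 32+27+8+3+24+28 = 122
Base-S-U-L-R-A-Base: 32+27+8+27+24+10 = 128
Base-S-U-R-A-L-Base: 32+27+30+24+3+7 = 123
Base-S-U-R-L-A-Base: 32+27+30+27+3+10 = 129
Base-S-L-A-U-R-Base: 32+25+3+6+30+28 = 124
Base-S-L-A-R-U-Base: 32+25+3+24+30+15 = 129
… (46 more)
Base-L-A-U-S-R-Base: 7+3+6+27+38+28 = 109  ← best
The minimum is 109.
One optimal route: Base → L → A → U → S → R → Base (or its reverse).

Minimum total distance: 109.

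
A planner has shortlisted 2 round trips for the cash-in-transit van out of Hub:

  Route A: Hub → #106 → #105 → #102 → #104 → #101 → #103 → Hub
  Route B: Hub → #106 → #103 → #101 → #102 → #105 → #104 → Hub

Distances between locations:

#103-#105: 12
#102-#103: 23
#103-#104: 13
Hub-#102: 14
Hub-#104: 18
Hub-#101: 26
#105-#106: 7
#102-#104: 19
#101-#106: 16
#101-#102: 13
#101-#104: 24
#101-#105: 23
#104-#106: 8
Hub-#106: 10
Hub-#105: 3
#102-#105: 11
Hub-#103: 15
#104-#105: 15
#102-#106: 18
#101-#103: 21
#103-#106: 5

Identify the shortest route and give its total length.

Route A: 10 + 7 + 11 + 19 + 24 + 21 + 15 = 107
Route B: 10 + 5 + 21 + 13 + 11 + 15 + 18 = 93

93 — Route B is the shortest.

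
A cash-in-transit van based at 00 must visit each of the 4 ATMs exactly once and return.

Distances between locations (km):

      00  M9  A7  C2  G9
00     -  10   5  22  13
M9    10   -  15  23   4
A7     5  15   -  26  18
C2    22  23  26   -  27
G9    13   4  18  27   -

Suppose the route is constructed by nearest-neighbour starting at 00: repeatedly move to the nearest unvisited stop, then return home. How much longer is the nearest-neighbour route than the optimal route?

The nearest-neighbour route is 2 km longer than optimal.

00: A7=5, M9=10, G9=13, C2=22 ⇒ A7
A7: M9=15, G9=18, C2=26 ⇒ M9
M9: G9=4, C2=23 ⇒ G9
G9: C2=27 ⇒ C2
NN route 00 → A7 → M9 → G9 → C2 → 00 costs 73.
Optimal: 00 → A7 → C2 → M9 → G9 → 00 costs 71 (by enumerating all 12 distinct tours).
Excess = 73 − 71 = 2.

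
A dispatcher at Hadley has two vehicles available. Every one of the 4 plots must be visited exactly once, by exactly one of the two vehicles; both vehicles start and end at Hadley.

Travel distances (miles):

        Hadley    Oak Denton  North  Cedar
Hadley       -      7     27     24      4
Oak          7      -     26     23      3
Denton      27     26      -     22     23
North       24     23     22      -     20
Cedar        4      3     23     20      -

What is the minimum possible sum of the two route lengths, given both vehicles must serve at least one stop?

There are 2^3 − 1 = 7 ways to divide the 4 stops into two non-empty groups. For each, the best each vehicle can do is its own shortest tour through its group:
  {Oak} + {Denton, North, Cedar}: 14 + 73 = 87
  {Denton} + {Oak, North, Cedar}: 54 + 54 = 108
  {Oak, Denton} + {North, Cedar}: 60 + 48 = 108
  {North} + {Oak, Denton, Cedar}: 48 + 60 = 108
  {Oak, North} + {Denton, Cedar}: 54 + 54 = 108
  {Denton, North} + {Oak, Cedar}: 73 + 14 = 87
  … (7 splits in total)
Best: vehicle 1 Hadley → Oak → Hadley = 14; vehicle 2 Hadley → Denton → North → Cedar → Hadley = 73; combined 87.

Minimum combined distance: 87 miles.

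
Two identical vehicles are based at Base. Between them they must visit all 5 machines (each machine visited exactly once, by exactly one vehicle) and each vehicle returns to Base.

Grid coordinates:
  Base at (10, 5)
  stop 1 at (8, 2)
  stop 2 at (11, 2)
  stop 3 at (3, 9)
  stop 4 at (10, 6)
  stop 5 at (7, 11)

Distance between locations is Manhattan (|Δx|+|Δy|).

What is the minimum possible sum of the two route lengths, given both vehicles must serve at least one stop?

Try each way of splitting the stops between the two vehicles (each non-empty) and, for each split, find the best tour for each vehicle:
  {stop 1} + {stop 2, stop 3, stop 4, stop 5}: 10 + 34 = 44
  {stop 2} + {stop 1, stop 3, stop 4, stop 5}: 8 + 32 = 40
  {stop 1, stop 2} + {stop 3, stop 4, stop 5}: 12 + 26 = 38
  {stop 3} + {stop 1, stop 2, stop 4, stop 5}: 22 + 26 = 48
  {stop 1, stop 3} + {stop 2, stop 4, stop 5}: 28 + 26 = 54
  {stop 2, stop 3} + {stop 1, stop 4, stop 5}: 30 + 24 = 54
  … (15 splits in total)
  {stop 4} + {stop 1, stop 2, stop 3, stop 5}: 2 + 34 = 36  ← best
Best: vehicle 1 Base → stop 4 → Base = 2; vehicle 2 Base → stop 2 → stop 1 → stop 3 → stop 5 → Base = 34; combined 36.

Minimum combined distance: 36.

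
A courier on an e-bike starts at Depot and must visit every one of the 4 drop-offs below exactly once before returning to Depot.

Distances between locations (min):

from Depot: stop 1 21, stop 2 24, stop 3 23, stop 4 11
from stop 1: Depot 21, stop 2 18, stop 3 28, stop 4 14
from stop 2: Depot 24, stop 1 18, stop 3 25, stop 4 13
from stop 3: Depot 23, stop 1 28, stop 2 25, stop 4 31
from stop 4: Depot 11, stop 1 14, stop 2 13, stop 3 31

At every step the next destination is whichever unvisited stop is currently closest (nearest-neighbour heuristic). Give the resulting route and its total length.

Total distance 93 min via the nearest-neighbour route Depot → stop 4 → stop 2 → stop 1 → stop 3 → Depot.

From Depot: distances to unvisited — stop 4=11, stop 1=21, stop 3=23, stop 2=24. Nearest is stop 4 (11).
From stop 4: distances to unvisited — stop 2=13, stop 1=14, stop 3=31. Nearest is stop 2 (13).
From stop 2: distances to unvisited — stop 1=18, stop 3=25. Nearest is stop 1 (18).
From stop 1: distances to unvisited — stop 3=28. Nearest is stop 3 (28).
Return stop 3→Depot: 23.
Total = 11 + 13 + 18 + 28 + 23 = 93.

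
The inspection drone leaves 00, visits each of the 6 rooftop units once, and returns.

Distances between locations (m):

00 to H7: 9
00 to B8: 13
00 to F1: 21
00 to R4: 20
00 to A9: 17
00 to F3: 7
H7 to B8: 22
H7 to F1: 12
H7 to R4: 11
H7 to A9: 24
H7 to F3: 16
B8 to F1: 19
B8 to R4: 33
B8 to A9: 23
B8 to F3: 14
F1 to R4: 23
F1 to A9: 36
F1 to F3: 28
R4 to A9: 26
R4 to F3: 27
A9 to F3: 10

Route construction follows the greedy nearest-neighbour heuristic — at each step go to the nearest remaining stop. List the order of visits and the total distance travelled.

00 → [F3:7 / H7:9 / B8:13 / A9:17 / R4:20 / F1:21] → F3 (7)
F3 → [A9:10 / B8:14 / H7:16 / R4:27 / F1:28] → A9 (10)
A9 → [B8:23 / H7:24 / R4:26 / F1:36] → B8 (23)
B8 → [F1:19 / H7:22 / R4:33] → F1 (19)
F1 → [H7:12 / R4:23] → H7 (12)
H7 → [R4:11] → R4 (11)
Return R4→00: 20.
Total = 7 + 10 + 23 + 19 + 12 + 11 + 20 = 102.

Total distance 102 m via the nearest-neighbour route 00 → F3 → A9 → B8 → F1 → H7 → R4 → 00.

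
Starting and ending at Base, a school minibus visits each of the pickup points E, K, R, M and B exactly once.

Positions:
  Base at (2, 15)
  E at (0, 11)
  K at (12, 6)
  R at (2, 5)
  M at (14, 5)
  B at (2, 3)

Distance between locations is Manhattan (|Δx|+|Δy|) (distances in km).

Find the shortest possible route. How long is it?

With 5 stops there are 5!/2 = 60 distinct round trips (a route and its reverse cost the same).
Base → E → K → R → M → B → Base: 6+17+11+12+14+12 = 72
Base → E → K → R → B → M → Base: 6+17+11+2+14+22 = 72
Base → E → K → M → R → B → Base: 6+17+3+12+2+12 = 52
Base → E → K → M → B → R → Base: 6+17+3+14+2+10 = 52
Base → E → K → B → R → M → Base: 6+17+13+2+12+22 = 72
Base → E → K → B → M → R → Base: 6+17+13+14+12+10 = 72
Base → E → R → K → M → B → Base: 6+8+11+3+14+12 = 54
Base → E → R → K → B → M → Base: 6+8+11+13+14+22 = 74
Base → E → R → M → K → B → Base: 6+8+12+3+13+12 = 54
Base → E → R → M → B → K → Base: 6+8+12+14+13+19 = 72
Base → E → R → B → K → M → Base: 6+8+2+13+3+22 = 54
Base → E → R → B → M → K → Base: 6+8+2+14+3+19 = 52
Base → E → M → K → R → B → Base: 6+20+3+11+2+12 = 54
Base → E → M → K → B → R → Base: 6+20+3+13+2+10 = 54
… (46 more)
The minimum is 52.
One optimal route: Base → E → K → M → R → B → Base (or its reverse).

52 km — the shortest possible round trip.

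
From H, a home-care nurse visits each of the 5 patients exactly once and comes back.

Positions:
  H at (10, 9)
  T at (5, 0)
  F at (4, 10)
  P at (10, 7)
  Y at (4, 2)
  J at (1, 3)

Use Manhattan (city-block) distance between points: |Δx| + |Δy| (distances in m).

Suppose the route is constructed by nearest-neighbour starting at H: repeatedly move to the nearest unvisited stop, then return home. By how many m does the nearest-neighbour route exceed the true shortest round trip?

From H: P=2, F=7, Y=13, T=14, J=15 → choose P (2).
From P: F=9, Y=11, T=12, J=13 → choose F (9).
From F: Y=8, J=10, T=11 → choose Y (8).
From Y: T=3, J=4 → choose T (3).
From T: J=7 → choose J (7).
NN route H → P → F → Y → T → J → H costs 44.
Optimal: H → F → J → Y → T → P → H costs 38 (by enumerating all 60 distinct tours).
Excess = 44 − 38 = 6.

Excess over optimum: 6 m.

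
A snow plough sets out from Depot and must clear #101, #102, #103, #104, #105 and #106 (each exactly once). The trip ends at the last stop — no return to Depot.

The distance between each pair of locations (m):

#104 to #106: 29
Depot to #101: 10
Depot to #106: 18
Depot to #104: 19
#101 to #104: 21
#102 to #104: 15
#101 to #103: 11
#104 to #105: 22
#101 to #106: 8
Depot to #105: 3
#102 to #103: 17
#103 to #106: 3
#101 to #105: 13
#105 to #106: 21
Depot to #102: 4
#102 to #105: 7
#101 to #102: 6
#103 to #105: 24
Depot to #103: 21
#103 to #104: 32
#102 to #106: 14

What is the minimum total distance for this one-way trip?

There are 6! = 720 possible orderings.
Depot - #101 - #102 - #103 - #104 - #105 - #106: 10+6+17+32+22+21 = 108
Depot - #101 - #102 - #103 - #104 - #106 - #105: 10+6+17+32+29+21 = 115
Depot - #101 - #102 - #103 - #105 - #104 - #106: 10+6+17+24+22+29 = 108
Depot - #101 - #102 - #103 - #105 - #106 - #104: 10+6+17+24+21+29 = 107
Depot - #101 - #102 - #103 - #106 - #104 - #105: 10+6+17+3+29+22 = 87
Depot - #101 - #102 - #103 - #106 - #105 - #104: 10+6+17+3+21+22 = 79
Depot - #101 - #102 - #104 - #103 - #105 - #106: 10+6+15+32+24+21 = 108
Depot - #101 - #102 - #104 - #103 - #106 - #105: 10+6+15+32+3+21 = 87
… (712 more)
Depot - #105 - #102 - #104 - #101 - #106 - #103: 3+7+15+21+8+3 = 57  ← best
The minimum is 57.
One shortest path: Depot → #105 → #102 → #104 → #101 → #106 → #103.

Shortest open route: 57 m.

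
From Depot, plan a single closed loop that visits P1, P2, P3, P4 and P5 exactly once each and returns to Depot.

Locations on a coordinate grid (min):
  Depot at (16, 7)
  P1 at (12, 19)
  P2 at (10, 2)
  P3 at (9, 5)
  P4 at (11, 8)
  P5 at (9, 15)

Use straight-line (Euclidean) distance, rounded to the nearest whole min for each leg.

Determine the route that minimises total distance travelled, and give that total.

Depot → P1 → P2 → P3 → P4 → P5 → Depot: 13+17+3+4+7+11 = 55
Depot → P1 → P2 → P3 → P5 → P4 → Depot: 13+17+3+10+7+5 = 55
Depot → P1 → P2 → P4 → P3 → P5 → Depot: 13+17+6+4+10+11 = 61
Depot → P1 → P2 → P4 → P5 → P3 → Depot: 13+17+6+7+10+7 = 60
Depot → P1 → P2 → P5 → P3 → P4 → Depot: 13+17+13+10+4+5 = 62
Depot → P1 → P2 → P5 → P4 → P3 → Depot: 13+17+13+7+4+7 = 61
Depot → P1 → P3 → P2 → P4 → P5 → Depot: 13+14+3+6+7+11 = 54
Depot → P1 → P3 → P2 → P5 → P4 → Depot: 13+14+3+13+7+5 = 55
Depot → P1 → P3 → P4 → P2 → P5 → Depot: 13+14+4+6+13+11 = 61
Depot → P1 → P3 → P4 → P5 → P2 → Depot: 13+14+4+7+13+8 = 59
Depot → P1 → P3 → P5 → P2 → P4 → Depot: 13+14+10+13+6+5 = 61
Depot → P1 → P3 → P5 → P4 → P2 → Depot: 13+14+10+7+6+8 = 58
Depot → P1 → P4 → P2 → P3 → P5 → Depot: 13+11+6+3+10+11 = 54
Depot → P1 → P4 → P2 → P5 → P3 → Depot: 13+11+6+13+10+7 = 60
… (46 more)
Depot → P1 → P5 → P4 → P3 → P2 → Depot: 13+5+7+4+3+8 = 40  ← best
The minimum is 40.
One optimal route: Depot → P1 → P5 → P4 → P3 → P2 → Depot (or its reverse).

40 min — the shortest possible round trip.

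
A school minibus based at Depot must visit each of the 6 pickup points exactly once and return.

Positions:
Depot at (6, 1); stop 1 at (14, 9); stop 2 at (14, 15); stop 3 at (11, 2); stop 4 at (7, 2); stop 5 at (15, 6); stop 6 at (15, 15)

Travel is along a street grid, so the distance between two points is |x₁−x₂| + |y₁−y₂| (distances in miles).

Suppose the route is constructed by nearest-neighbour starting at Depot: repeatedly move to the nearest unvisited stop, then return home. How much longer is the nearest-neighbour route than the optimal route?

From Depot: stop 4=2, stop 3=6, stop 5=14, stop 1=16, stop 2=22, stop 6=23 → choose stop 4 (2).
From stop 4: stop 3=4, stop 5=12, stop 1=14, stop 2=20, stop 6=21 → choose stop 3 (4).
From stop 3: stop 5=8, stop 1=10, stop 2=16, stop 6=17 → choose stop 5 (8).
From stop 5: stop 1=4, stop 6=9, stop 2=10 → choose stop 1 (4).
From stop 1: stop 2=6, stop 6=7 → choose stop 2 (6).
From stop 2: stop 6=1 → choose stop 6 (1).
NN route Depot → stop 4 → stop 3 → stop 5 → stop 1 → stop 2 → stop 6 → Depot costs 48.
Optimal: Depot → stop 1 → stop 2 → stop 6 → stop 5 → stop 3 → stop 4 → Depot costs 46 (by enumerating all 360 distinct tours).
Excess = 48 − 46 = 2.

The nearest-neighbour route is 2 miles longer than optimal.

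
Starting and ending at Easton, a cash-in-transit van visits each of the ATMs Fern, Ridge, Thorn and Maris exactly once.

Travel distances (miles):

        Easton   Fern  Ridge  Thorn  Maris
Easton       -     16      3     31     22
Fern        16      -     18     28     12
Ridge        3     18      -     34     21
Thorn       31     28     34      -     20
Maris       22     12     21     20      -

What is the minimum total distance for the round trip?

There are 12 distinct closed tours to check (reversals are equivalent).
Easton→Fern→Ridge→Thorn→Maris→Easton: 16+18+34+20+22 = 110
Easton→Fern→Ridge→Maris→Thorn→Easton: 16+18+21+20+31 = 106
Easton→Fern→Thorn→Ridge→Maris→Easton: 16+28+34+21+22 = 121
Easton→Fern→Thorn→Maris→Ridge→Easton: 16+28+20+21+3 = 88
Easton→Fern→Maris→Ridge→Thorn→Easton: 16+12+21+34+31 = 114
Easton→Fern→Maris→Thorn→Ridge→Easton: 16+12+20+34+3 = 85
Easton→Ridge→Fern→Thorn→Maris→Easton: 3+18+28+20+22 = 91
Easton→Ridge→Fern→Maris→Thorn→Easton: 3+18+12+20+31 = 84
Easton→Ridge→Thorn→Fern→Maris→Easton: 3+34+28+12+22 = 99
Easton→Ridge→Maris→Fern→Thorn→Easton: 3+21+12+28+31 = 95
Easton→Thorn→Fern→Ridge→Maris→Easton: 31+28+18+21+22 = 120
Easton→Thorn→Ridge→Fern→Maris→Easton: 31+34+18+12+22 = 117
The minimum is 84.
One optimal route: Easton → Ridge → Fern → Maris → Thorn → Easton (or its reverse).

Minimum total distance: 84 miles.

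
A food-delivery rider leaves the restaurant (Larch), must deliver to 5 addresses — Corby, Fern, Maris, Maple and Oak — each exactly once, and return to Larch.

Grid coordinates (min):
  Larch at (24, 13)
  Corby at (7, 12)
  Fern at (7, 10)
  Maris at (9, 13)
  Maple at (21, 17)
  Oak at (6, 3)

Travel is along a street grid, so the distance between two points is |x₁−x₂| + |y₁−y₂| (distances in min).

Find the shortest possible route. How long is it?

Minimum total distance: 64 min.

With 5 stops there are 5!/2 = 60 distinct round trips (a route and its reverse cost the same).
Larch→Corby→Fern→Maris→Maple→Oak→Larch: 18+2+5+16+29+28 = 98
Larch→Corby→Fern→Maris→Oak→Maple→Larch: 18+2+5+13+29+7 = 74
Larch→Corby→Fern→Maple→Maris→Oak→Larch: 18+2+21+16+13+28 = 98
Larch→Corby→Fern→Maple→Oak→Maris→Larch: 18+2+21+29+13+15 = 98
Larch→Corby→Fern→Oak→Maris→Maple→Larch: 18+2+8+13+16+7 = 64
Larch→Corby→Fern→Oak→Maple→Maris→Larch: 18+2+8+29+16+15 = 88
Larch→Corby→Maris→Fern→Maple→Oak→Larch: 18+3+5+21+29+28 = 104
Larch→Corby→Maris→Fern→Oak→Maple→Larch: 18+3+5+8+29+7 = 70
Larch→Corby→Maris→Maple→Fern→Oak→Larch: 18+3+16+21+8+28 = 94
Larch→Corby→Maris→Maple→Oak→Fern→Larch: 18+3+16+29+8+20 = 94
Larch→Corby→Maris→Oak→Fern→Maple→Larch: 18+3+13+8+21+7 = 70
Larch→Corby→Maris→Oak→Maple→Fern→Larch: 18+3+13+29+21+20 = 104
Larch→Corby→Maple→Fern→Maris→Oak→Larch: 18+19+21+5+13+28 = 104
Larch→Corby→Maple→Fern→Oak→Maris→Larch: 18+19+21+8+13+15 = 94
… (46 more)
The minimum is 64.
One optimal route: Larch → Corby → Fern → Oak → Maris → Maple → Larch (or its reverse).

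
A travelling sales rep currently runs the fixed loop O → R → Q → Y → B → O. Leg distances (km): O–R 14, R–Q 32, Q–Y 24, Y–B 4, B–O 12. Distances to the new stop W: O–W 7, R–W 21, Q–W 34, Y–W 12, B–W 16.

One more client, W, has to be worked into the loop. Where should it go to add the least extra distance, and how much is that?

Minimum extra distance: 11 km, inserting W between B and O.

Insertion cost between consecutive stops i–j is d(i,W) + d(W,j) − d(i,j):
  between O and R: 7 + 21 − 14 = 14
  between R and Q: 21 + 34 − 32 = 23
  between Q and Y: 34 + 12 − 24 = 22
  between Y and B: 12 + 16 − 4 = 24
  between B and O: 16 + 7 − 12 = 11
Cheapest insertion is between B and O, adding 11.
New total = 86 + 11 = 97.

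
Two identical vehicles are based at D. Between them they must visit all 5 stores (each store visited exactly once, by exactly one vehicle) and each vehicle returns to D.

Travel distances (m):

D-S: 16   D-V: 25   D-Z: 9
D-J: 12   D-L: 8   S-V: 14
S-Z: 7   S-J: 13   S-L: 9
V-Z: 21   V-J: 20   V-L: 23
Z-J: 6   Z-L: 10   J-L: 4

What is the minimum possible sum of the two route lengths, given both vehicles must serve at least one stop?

Minimum combined distance: 78 m.

Check every non-empty split of the stops between the two vehicles; for each half take its own optimal tour:
  {S} + {V, Z, J, L}: 32 + 62 = 94
  {V} + {S, Z, J, L}: 50 + 41 = 91
  {S, V} + {Z, J, L}: 55 + 27 = 82
  {Z} + {S, V, J, L}: 18 + 62 = 80
  {S, Z} + {V, J, L}: 32 + 57 = 89
  {V, Z} + {S, J, L}: 55 + 41 = 96
  … (15 splits in total)
  {S, V, Z, J} + {L}: 62 + 16 = 78  ← best
Best: vehicle 1 D → Z → S → V → J → D = 62; vehicle 2 D → L → D = 16; combined 78.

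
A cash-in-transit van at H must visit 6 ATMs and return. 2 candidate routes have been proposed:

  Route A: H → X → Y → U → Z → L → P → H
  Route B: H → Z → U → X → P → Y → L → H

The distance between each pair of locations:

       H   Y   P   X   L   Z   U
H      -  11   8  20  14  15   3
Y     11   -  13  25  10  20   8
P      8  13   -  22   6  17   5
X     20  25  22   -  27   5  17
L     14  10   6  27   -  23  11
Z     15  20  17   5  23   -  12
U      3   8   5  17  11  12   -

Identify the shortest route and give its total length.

Route A: 20 + 25 + 8 + 12 + 23 + 6 + 8 = 102
Route B: 15 + 12 + 17 + 22 + 13 + 10 + 14 = 103

102 — Route A is the shortest.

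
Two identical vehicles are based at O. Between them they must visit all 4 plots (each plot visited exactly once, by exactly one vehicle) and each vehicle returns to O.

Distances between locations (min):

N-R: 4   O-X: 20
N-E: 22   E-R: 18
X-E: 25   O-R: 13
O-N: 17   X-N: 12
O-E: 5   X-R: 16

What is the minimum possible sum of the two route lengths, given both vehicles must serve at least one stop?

Try each way of splitting the stops between the two vehicles (each non-empty) and, for each split, find the best tour for each vehicle:
  {X} + {N, E, R}: 40 + 44 = 84
  {N} + {X, E, R}: 34 + 59 = 93
  {X, N} + {E, R}: 49 + 36 = 85
  {E} + {X, N, R}: 10 + 49 = 59
  {X, E} + {N, R}: 50 + 34 = 84
  {N, E} + {X, R}: 44 + 49 = 93
  … (7 splits in total)
Best: vehicle 1 O → E → O = 10; vehicle 2 O → X → N → R → O = 49; combined 59.

Minimum combined distance: 59 min.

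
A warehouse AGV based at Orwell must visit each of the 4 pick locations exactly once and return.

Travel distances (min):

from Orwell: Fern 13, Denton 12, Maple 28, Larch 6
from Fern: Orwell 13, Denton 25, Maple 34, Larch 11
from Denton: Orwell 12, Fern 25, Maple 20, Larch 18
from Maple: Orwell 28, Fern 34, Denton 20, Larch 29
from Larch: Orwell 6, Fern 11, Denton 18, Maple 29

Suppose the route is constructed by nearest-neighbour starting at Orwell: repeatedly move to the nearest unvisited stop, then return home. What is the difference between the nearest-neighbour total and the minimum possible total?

Orwell: Larch=6, Denton=12, Fern=13, Maple=28 ⇒ Larch
Larch: Fern=11, Denton=18, Maple=29 ⇒ Fern
Fern: Denton=25, Maple=34 ⇒ Denton
Denton: Maple=20 ⇒ Maple
NN route Orwell → Larch → Fern → Denton → Maple → Orwell costs 90.
Optimal: Orwell → Denton → Maple → Fern → Larch → Orwell costs 83 (by enumerating all 12 distinct tours).
Excess = 90 − 83 = 7.

Excess over optimum: 7 min.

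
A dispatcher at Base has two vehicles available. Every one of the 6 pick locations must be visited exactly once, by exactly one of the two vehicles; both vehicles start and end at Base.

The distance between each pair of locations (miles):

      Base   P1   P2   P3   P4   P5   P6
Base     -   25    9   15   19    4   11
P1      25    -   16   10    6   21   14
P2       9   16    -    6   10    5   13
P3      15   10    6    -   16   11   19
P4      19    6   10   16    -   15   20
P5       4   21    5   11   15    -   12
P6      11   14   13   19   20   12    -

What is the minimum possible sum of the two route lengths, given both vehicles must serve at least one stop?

Try each way of splitting the stops between the two vehicles (each non-empty) and, for each split, find the best tour for each vehicle:
  {P1} + {P2, P3, P4, P5, P6}: 50 + 62 = 112
  {P2} + {P1, P3, P4, P5, P6}: 18 + 62 = 80
  {P1, P2} + {P3, P4, P5, P6}: 50 + 62 = 112
  {P3} + {P1, P2, P4, P5, P6}: 30 + 50 = 80
  {P1, P3} + {P2, P4, P5, P6}: 50 + 50 = 100
  {P2, P3} + {P1, P4, P5, P6}: 30 + 50 = 80
  … (31 splits in total)
  {P5} + {P1, P2, P3, P4, P6}: 8 + 62 = 70  ← best
Best: vehicle 1 Base → P5 → Base = 8; vehicle 2 Base → P2 → P3 → P1 → P4 → P6 → Base = 62; combined 70.

Minimum combined distance: 70 miles.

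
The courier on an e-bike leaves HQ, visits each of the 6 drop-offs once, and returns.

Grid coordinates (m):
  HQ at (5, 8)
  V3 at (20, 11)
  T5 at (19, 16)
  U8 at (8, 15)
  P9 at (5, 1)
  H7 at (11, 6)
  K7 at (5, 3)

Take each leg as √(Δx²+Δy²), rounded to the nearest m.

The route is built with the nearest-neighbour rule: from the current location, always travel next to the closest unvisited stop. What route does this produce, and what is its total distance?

From HQ: distances to unvisited — K7=5, H7=6, P9=7, U8=8, V3=15, T5=16. Nearest is K7 (5).
From K7: distances to unvisited — P9=2, H7=7, U8=12, V3=17, T5=19. Nearest is P9 (2).
From P9: distances to unvisited — H7=8, U8=14, V3=18, T5=21. Nearest is H7 (8).
From H7: distances to unvisited — U8=9, V3=10, T5=13. Nearest is U8 (9).
From U8: distances to unvisited — T5=11, V3=13. Nearest is T5 (11).
From T5: distances to unvisited — V3=5. Nearest is V3 (5).
Return V3→HQ: 15.
Total = 5 + 2 + 8 + 9 + 11 + 5 + 15 = 55.

Total distance 55 m via the nearest-neighbour route HQ → K7 → P9 → H7 → U8 → T5 → V3 → HQ.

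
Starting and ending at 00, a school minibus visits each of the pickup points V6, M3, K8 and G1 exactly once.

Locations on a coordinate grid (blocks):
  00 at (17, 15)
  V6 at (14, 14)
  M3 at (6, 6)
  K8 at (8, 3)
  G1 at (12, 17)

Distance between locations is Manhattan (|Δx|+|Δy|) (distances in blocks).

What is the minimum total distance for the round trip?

Minimum total distance: 50 blocks.

With 4 stops there are 4!/2 = 12 distinct round trips (a route and its reverse cost the same).
00-V6-M3-K8-G1-00: 4+16+5+18+7 = 50
00-V6-M3-G1-K8-00: 4+16+17+18+21 = 76
00-V6-K8-M3-G1-00: 4+17+5+17+7 = 50
00-V6-K8-G1-M3-00: 4+17+18+17+20 = 76
00-V6-G1-M3-K8-00: 4+5+17+5+21 = 52
00-V6-G1-K8-M3-00: 4+5+18+5+20 = 52
00-M3-V6-K8-G1-00: 20+16+17+18+7 = 78
00-M3-V6-G1-K8-00: 20+16+5+18+21 = 80
00-M3-K8-V6-G1-00: 20+5+17+5+7 = 54
00-M3-G1-V6-K8-00: 20+17+5+17+21 = 80
00-K8-V6-M3-G1-00: 21+17+16+17+7 = 78
00-K8-M3-V6-G1-00: 21+5+16+5+7 = 54
The minimum is 50.
One optimal route: 00 → V6 → M3 → K8 → G1 → 00 (or its reverse).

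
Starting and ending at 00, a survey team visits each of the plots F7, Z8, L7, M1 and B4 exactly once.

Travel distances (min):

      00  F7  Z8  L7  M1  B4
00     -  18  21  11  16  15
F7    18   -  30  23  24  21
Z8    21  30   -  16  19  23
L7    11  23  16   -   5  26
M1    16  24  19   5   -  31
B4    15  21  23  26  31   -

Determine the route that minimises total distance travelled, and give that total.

Minimum total distance: 97 min.

00 - F7 - Z8 - L7 - M1 - B4 - 00: 18+30+16+5+31+15 = 115
00 - F7 - Z8 - L7 - B4 - M1 - 00: 18+30+16+26+31+16 = 137
00 - F7 - Z8 - M1 - L7 - B4 - 00: 18+30+19+5+26+15 = 113
00 - F7 - Z8 - M1 - B4 - L7 - 00: 18+30+19+31+26+11 = 135
00 - F7 - Z8 - B4 - L7 - M1 - 00: 18+30+23+26+5+16 = 118
00 - F7 - Z8 - B4 - M1 - L7 - 00: 18+30+23+31+5+11 = 118
00 - F7 - L7 - Z8 - M1 - B4 - 00: 18+23+16+19+31+15 = 122
00 - F7 - L7 - Z8 - B4 - M1 - 00: 18+23+16+23+31+16 = 127
00 - F7 - L7 - M1 - Z8 - B4 - 00: 18+23+5+19+23+15 = 103
00 - F7 - L7 - M1 - B4 - Z8 - 00: 18+23+5+31+23+21 = 121
00 - F7 - L7 - B4 - Z8 - M1 - 00: 18+23+26+23+19+16 = 125
00 - F7 - L7 - B4 - M1 - Z8 - 00: 18+23+26+31+19+21 = 138
00 - F7 - M1 - Z8 - L7 - B4 - 00: 18+24+19+16+26+15 = 118
00 - F7 - M1 - Z8 - B4 - L7 - 00: 18+24+19+23+26+11 = 121
… (46 more)
00 - F7 - B4 - Z8 - M1 - L7 - 00: 18+21+23+19+5+11 = 97  ← best
The minimum is 97.
One optimal route: 00 → F7 → B4 → Z8 → M1 → L7 → 00 (or its reverse).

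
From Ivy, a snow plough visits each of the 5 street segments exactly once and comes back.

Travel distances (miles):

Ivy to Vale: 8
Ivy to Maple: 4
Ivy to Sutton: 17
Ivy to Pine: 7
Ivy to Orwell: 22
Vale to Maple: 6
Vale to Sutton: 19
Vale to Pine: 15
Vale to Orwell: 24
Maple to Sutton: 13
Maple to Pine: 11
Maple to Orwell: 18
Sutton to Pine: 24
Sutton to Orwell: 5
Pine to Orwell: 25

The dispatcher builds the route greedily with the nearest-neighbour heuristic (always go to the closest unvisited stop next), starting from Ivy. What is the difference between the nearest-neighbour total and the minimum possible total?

The nearest-neighbour route is 12 miles longer than optimal.

Ivy: Maple=4, Pine=7, Vale=8, Sutton=17, Orwell=22 ⇒ Maple
Maple: Vale=6, Pine=11, Sutton=13, Orwell=18 ⇒ Vale
Vale: Pine=15, Sutton=19, Orwell=24 ⇒ Pine
Pine: Sutton=24, Orwell=25 ⇒ Sutton
Sutton: Orwell=5 ⇒ Orwell
NN route Ivy → Maple → Vale → Pine → Sutton → Orwell → Ivy costs 76.
Optimal: Ivy → Vale → Maple → Sutton → Orwell → Pine → Ivy costs 64 (by enumerating all 60 distinct tours).
Excess = 76 − 64 = 12.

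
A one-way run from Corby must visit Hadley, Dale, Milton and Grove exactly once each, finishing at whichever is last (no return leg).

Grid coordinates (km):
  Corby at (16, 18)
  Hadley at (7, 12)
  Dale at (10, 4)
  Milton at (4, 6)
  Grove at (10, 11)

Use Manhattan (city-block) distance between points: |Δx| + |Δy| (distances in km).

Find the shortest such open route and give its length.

There are 4! = 24 possible orderings.
Corby - Hadley - Dale - Milton - Grove: 15+11+8+11 = 45
Corby - Hadley - Dale - Grove - Milton: 15+11+7+11 = 44
Corby - Hadley - Milton - Dale - Grove: 15+9+8+7 = 39
Corby - Hadley - Milton - Grove - Dale: 15+9+11+7 = 42
Corby - Hadley - Grove - Dale - Milton: 15+4+7+8 = 34
Corby - Hadley - Grove - Milton - Dale: 15+4+11+8 = 38
Corby - Dale - Hadley - Milton - Grove: 20+11+9+11 = 51
Corby - Dale - Hadley - Grove - Milton: 20+11+4+11 = 46
Corby - Dale - Milton - Hadley - Grove: 20+8+9+4 = 41
Corby - Dale - Milton - Grove - Hadley: 20+8+11+4 = 43
Corby - Dale - Grove - Hadley - Milton: 20+7+4+9 = 40
Corby - Dale - Grove - Milton - Hadley: 20+7+11+9 = 47
Corby - Milton - Hadley - Dale - Grove: 24+9+11+7 = 51
Corby - Milton - Hadley - Grove - Dale: 24+9+4+7 = 44
… (10 more)
The minimum is 34.
One shortest path: Corby → Hadley → Grove → Dale → Milton.

34 km — the minimum one-way total.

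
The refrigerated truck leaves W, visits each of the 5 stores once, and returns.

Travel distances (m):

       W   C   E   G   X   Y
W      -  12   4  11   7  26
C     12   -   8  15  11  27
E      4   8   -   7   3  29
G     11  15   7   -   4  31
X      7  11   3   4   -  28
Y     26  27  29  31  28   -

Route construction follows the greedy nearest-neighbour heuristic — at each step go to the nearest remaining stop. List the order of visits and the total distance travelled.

Total distance 79 m via the nearest-neighbour route W → E → X → G → C → Y → W.

From W: distances to unvisited — E=4, X=7, G=11, C=12, Y=26. Nearest is E (4).
From E: distances to unvisited — X=3, G=7, C=8, Y=29. Nearest is X (3).
From X: distances to unvisited — G=4, C=11, Y=28. Nearest is G (4).
From G: distances to unvisited — C=15, Y=31. Nearest is C (15).
From C: distances to unvisited — Y=27. Nearest is Y (27).
Return Y→W: 26.
Total = 4 + 3 + 4 + 15 + 27 + 26 = 79.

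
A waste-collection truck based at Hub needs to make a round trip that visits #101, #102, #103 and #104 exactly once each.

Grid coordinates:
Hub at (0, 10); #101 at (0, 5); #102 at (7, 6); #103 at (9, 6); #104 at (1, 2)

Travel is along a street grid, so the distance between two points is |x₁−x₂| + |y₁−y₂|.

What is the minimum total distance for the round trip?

Minimum total distance: 34.

There are 12 distinct closed tours to check (reversals are equivalent).
Hub → #101 → #102 → #103 → #104 → Hub: 5+8+2+12+9 = 36
Hub → #101 → #102 → #104 → #103 → Hub: 5+8+10+12+13 = 48
Hub → #101 → #103 → #102 → #104 → Hub: 5+10+2+10+9 = 36
Hub → #101 → #103 → #104 → #102 → Hub: 5+10+12+10+11 = 48
Hub → #101 → #104 → #102 → #103 → Hub: 5+4+10+2+13 = 34
Hub → #101 → #104 → #103 → #102 → Hub: 5+4+12+2+11 = 34
Hub → #102 → #101 → #103 → #104 → Hub: 11+8+10+12+9 = 50
Hub → #102 → #101 → #104 → #103 → Hub: 11+8+4+12+13 = 48
Hub → #102 → #103 → #101 → #104 → Hub: 11+2+10+4+9 = 36
Hub → #102 → #104 → #101 → #103 → Hub: 11+10+4+10+13 = 48
Hub → #103 → #101 → #102 → #104 → Hub: 13+10+8+10+9 = 50
Hub → #103 → #102 → #101 → #104 → Hub: 13+2+8+4+9 = 36
The minimum is 34.
One optimal route: Hub → #101 → #104 → #102 → #103 → Hub (or its reverse).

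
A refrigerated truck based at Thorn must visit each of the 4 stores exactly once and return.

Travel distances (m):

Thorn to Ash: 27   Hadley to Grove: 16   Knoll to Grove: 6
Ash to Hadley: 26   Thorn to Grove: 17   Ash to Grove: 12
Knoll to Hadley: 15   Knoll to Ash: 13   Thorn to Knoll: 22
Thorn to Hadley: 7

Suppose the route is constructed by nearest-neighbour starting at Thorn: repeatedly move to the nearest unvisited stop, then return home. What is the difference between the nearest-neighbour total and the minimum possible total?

From Thorn: Hadley=7, Grove=17, Knoll=22, Ash=27 → choose Hadley (7).
From Hadley: Knoll=15, Grove=16, Ash=26 → choose Knoll (15).
From Knoll: Grove=6, Ash=13 → choose Grove (6).
From Grove: Ash=12 → choose Ash (12).
NN route Thorn → Hadley → Knoll → Grove → Ash → Thorn costs 67.
Optimal: Thorn → Hadley → Knoll → Ash → Grove → Thorn costs 64 (by enumerating all 12 distinct tours).
Excess = 67 − 64 = 3.

The nearest-neighbour route is 3 m longer than optimal.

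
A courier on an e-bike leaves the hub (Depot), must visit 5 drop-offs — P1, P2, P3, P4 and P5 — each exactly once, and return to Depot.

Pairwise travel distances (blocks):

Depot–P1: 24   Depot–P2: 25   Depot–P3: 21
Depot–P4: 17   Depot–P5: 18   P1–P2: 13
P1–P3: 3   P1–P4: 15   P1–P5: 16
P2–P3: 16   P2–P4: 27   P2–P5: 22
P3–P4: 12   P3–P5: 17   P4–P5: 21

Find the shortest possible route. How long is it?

Depot → P1 → P2 → P3 → P4 → P5 → Depot: 24+13+16+12+21+18 = 104
Depot → P1 → P2 → P3 → P5 → P4 → Depot: 24+13+16+17+21+17 = 108
Depot → P1 → P2 → P4 → P3 → P5 → Depot: 24+13+27+12+17+18 = 111
Depot → P1 → P2 → P4 → P5 → P3 → Depot: 24+13+27+21+17+21 = 123
Depot → P1 → P2 → P5 → P3 → P4 → Depot: 24+13+22+17+12+17 = 105
Depot → P1 → P2 → P5 → P4 → P3 → Depot: 24+13+22+21+12+21 = 113
Depot → P1 → P3 → P2 → P4 → P5 → Depot: 24+3+16+27+21+18 = 109
Depot → P1 → P3 → P2 → P5 → P4 → Depot: 24+3+16+22+21+17 = 103
Depot → P1 → P3 → P4 → P2 → P5 → Depot: 24+3+12+27+22+18 = 106
Depot → P1 → P3 → P4 → P5 → P2 → Depot: 24+3+12+21+22+25 = 107
Depot → P1 → P3 → P5 → P2 → P4 → Depot: 24+3+17+22+27+17 = 110
Depot → P1 → P3 → P5 → P4 → P2 → Depot: 24+3+17+21+27+25 = 117
Depot → P1 → P4 → P2 → P3 → P5 → Depot: 24+15+27+16+17+18 = 117
Depot → P1 → P4 → P2 → P5 → P3 → Depot: 24+15+27+22+17+21 = 126
… (46 more)
Depot → P4 → P3 → P1 → P2 → P5 → Depot: 17+12+3+13+22+18 = 85  ← best
The minimum is 85.
One optimal route: Depot → P4 → P3 → P1 → P2 → P5 → Depot (or its reverse).

85 blocks — the shortest possible round trip.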